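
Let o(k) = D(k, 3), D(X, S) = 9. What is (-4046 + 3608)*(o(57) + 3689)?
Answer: -1619724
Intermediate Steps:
o(k) = 9
(-4046 + 3608)*(o(57) + 3689) = (-4046 + 3608)*(9 + 3689) = -438*3698 = -1619724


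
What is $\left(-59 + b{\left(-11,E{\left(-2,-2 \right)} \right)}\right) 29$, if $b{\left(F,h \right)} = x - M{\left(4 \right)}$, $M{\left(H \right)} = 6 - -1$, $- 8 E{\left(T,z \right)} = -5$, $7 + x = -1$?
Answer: $-2146$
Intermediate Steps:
$x = -8$ ($x = -7 - 1 = -8$)
$E{\left(T,z \right)} = \frac{5}{8}$ ($E{\left(T,z \right)} = \left(- \frac{1}{8}\right) \left(-5\right) = \frac{5}{8}$)
$M{\left(H \right)} = 7$ ($M{\left(H \right)} = 6 + 1 = 7$)
$b{\left(F,h \right)} = -15$ ($b{\left(F,h \right)} = -8 - 7 = -15$)
$\left(-59 + b{\left(-11,E{\left(-2,-2 \right)} \right)}\right) 29 = \left(-59 - 15\right) 29 = \left(-74\right) 29 = -2146$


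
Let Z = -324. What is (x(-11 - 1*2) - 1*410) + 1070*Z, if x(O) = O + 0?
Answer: -347103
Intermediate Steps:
x(O) = O
(x(-11 - 1*2) - 1*410) + 1070*Z = ((-11 - 1*2) - 1*410) + 1070*(-324) = ((-11 - 2) - 410) - 346680 = (-13 - 410) - 346680 = -423 - 346680 = -347103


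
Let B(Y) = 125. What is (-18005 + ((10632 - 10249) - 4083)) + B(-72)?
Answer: -21580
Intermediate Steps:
(-18005 + ((10632 - 10249) - 4083)) + B(-72) = (-18005 + ((10632 - 10249) - 4083)) + 125 = (-18005 + (383 - 4083)) + 125 = (-18005 - 3700) + 125 = -21705 + 125 = -21580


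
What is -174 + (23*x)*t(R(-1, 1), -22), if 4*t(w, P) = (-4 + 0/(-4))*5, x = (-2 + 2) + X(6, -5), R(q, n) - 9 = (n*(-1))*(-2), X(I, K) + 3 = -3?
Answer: 516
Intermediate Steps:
X(I, K) = -6 (X(I, K) = -3 - 3 = -6)
R(q, n) = 9 + 2*n (R(q, n) = 9 + (n*(-1))*(-2) = 9 - n*(-2) = 9 + 2*n)
x = -6 (x = (-2 + 2) - 6 = 0 - 6 = -6)
t(w, P) = -5 (t(w, P) = ((-4 + 0/(-4))*5)/4 = ((-4 + 0*(-1/4))*5)/4 = ((-4 + 0)*5)/4 = (-4*5)/4 = (1/4)*(-20) = -5)
-174 + (23*x)*t(R(-1, 1), -22) = -174 + (23*(-6))*(-5) = -174 - 138*(-5) = -174 + 690 = 516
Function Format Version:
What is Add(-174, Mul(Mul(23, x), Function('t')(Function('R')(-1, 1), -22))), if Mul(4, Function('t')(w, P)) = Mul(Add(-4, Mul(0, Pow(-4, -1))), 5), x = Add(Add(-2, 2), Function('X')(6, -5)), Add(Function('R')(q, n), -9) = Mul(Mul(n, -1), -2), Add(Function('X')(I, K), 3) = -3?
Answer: 516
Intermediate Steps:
Function('X')(I, K) = -6 (Function('X')(I, K) = Add(-3, -3) = -6)
Function('R')(q, n) = Add(9, Mul(2, n)) (Function('R')(q, n) = Add(9, Mul(Mul(n, -1), -2)) = Add(9, Mul(Mul(-1, n), -2)) = Add(9, Mul(2, n)))
x = -6 (x = Add(Add(-2, 2), -6) = Add(0, -6) = -6)
Function('t')(w, P) = -5 (Function('t')(w, P) = Mul(Rational(1, 4), Mul(Add(-4, Mul(0, Pow(-4, -1))), 5)) = Mul(Rational(1, 4), Mul(Add(-4, Mul(0, Rational(-1, 4))), 5)) = Mul(Rational(1, 4), Mul(Add(-4, 0), 5)) = Mul(Rational(1, 4), Mul(-4, 5)) = Mul(Rational(1, 4), -20) = -5)
Add(-174, Mul(Mul(23, x), Function('t')(Function('R')(-1, 1), -22))) = Add(-174, Mul(Mul(23, -6), -5)) = Add(-174, Mul(-138, -5)) = Add(-174, 690) = 516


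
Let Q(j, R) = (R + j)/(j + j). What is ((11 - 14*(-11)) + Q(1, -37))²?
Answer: 21609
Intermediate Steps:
Q(j, R) = (R + j)/(2*j) (Q(j, R) = (R + j)/((2*j)) = (R + j)*(1/(2*j)) = (R + j)/(2*j))
((11 - 14*(-11)) + Q(1, -37))² = ((11 - 14*(-11)) + (½)*(-37 + 1)/1)² = ((11 + 154) + (½)*1*(-36))² = (165 - 18)² = 147² = 21609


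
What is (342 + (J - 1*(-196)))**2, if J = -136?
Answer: 161604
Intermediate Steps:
(342 + (J - 1*(-196)))**2 = (342 + (-136 - 1*(-196)))**2 = (342 + (-136 + 196))**2 = (342 + 60)**2 = 402**2 = 161604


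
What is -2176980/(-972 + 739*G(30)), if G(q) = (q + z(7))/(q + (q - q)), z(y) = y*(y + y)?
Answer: -8163675/8179 ≈ -998.13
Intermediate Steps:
z(y) = 2*y**2 (z(y) = y*(2*y) = 2*y**2)
G(q) = (98 + q)/q (G(q) = (q + 2*7**2)/(q + (q - q)) = (q + 2*49)/(q + 0) = (q + 98)/q = (98 + q)/q)
-2176980/(-972 + 739*G(30)) = -2176980/(-972 + 739*((98 + 30)/30)) = -2176980/(-972 + 739*((1/30)*128)) = -2176980/(-972 + 739*(64/15)) = -2176980/(-972 + 47296/15) = -2176980/32716/15 = -2176980*15/32716 = -8163675/8179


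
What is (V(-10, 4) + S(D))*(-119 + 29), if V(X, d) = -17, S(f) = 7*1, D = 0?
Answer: 900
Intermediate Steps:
S(f) = 7
(V(-10, 4) + S(D))*(-119 + 29) = (-17 + 7)*(-119 + 29) = -10*(-90) = 900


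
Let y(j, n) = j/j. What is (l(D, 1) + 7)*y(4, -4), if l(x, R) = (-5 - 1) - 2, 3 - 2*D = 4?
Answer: -1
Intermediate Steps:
D = -½ (D = 3/2 - ½*4 = 3/2 - 2 = -½ ≈ -0.50000)
y(j, n) = 1
l(x, R) = -8 (l(x, R) = -6 - 2 = -8)
(l(D, 1) + 7)*y(4, -4) = (-8 + 7)*1 = -1*1 = -1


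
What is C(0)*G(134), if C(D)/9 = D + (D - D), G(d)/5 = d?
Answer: 0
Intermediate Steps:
G(d) = 5*d
C(D) = 9*D (C(D) = 9*(D + (D - D)) = 9*(D + 0) = 9*D)
C(0)*G(134) = (9*0)*(5*134) = 0*670 = 0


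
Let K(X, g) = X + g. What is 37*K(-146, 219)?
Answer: 2701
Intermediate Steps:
37*K(-146, 219) = 37*(-146 + 219) = 37*73 = 2701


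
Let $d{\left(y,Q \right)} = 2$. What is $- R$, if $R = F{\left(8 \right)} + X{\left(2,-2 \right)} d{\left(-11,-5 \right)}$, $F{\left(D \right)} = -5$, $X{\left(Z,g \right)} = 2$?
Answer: $1$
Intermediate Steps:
$R = -1$ ($R = -5 + 2 \cdot 2 = -5 + 4 = -1$)
$- R = \left(-1\right) \left(-1\right) = 1$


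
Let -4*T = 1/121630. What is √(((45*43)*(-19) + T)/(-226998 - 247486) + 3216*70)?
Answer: √749788521491162558990234230/57711488920 ≈ 474.47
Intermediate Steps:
T = -1/486520 (T = -¼/121630 = -¼*1/121630 = -1/486520 ≈ -2.0554e-6)
√(((45*43)*(-19) + T)/(-226998 - 247486) + 3216*70) = √(((45*43)*(-19) - 1/486520)/(-226998 - 247486) + 3216*70) = √((1935*(-19) - 1/486520)/(-474484) + 225120) = √((-36765 - 1/486520)*(-1/474484) + 225120) = √(-17886907801/486520*(-1/474484) + 225120) = √(17886907801/230845955680 + 225120) = √(51968059429589401/230845955680) = √749788521491162558990234230/57711488920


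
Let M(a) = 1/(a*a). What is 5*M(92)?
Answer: 5/8464 ≈ 0.00059074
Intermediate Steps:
M(a) = a⁻²
5*M(92) = 5/92² = 5*(1/8464) = 5/8464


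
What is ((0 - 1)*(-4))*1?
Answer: 4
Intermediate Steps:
((0 - 1)*(-4))*1 = -1*(-4)*1 = 4*1 = 4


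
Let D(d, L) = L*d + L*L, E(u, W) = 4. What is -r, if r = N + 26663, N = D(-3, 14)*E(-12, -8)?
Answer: -27279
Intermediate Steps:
D(d, L) = L² + L*d (D(d, L) = L*d + L² = L² + L*d)
N = 616 (N = (14*(14 - 3))*4 = (14*11)*4 = 154*4 = 616)
r = 27279 (r = 616 + 26663 = 27279)
-r = -1*27279 = -27279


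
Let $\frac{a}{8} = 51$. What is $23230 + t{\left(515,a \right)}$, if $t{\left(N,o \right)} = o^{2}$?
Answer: $189694$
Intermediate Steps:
$a = 408$ ($a = 8 \cdot 51 = 408$)
$23230 + t{\left(515,a \right)} = 23230 + 408^{2} = 23230 + 166464 = 189694$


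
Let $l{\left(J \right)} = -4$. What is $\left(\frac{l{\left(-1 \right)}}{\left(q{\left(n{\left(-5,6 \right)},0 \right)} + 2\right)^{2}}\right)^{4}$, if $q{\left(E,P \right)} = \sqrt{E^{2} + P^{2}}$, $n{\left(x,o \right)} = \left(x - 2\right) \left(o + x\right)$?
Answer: $\frac{256}{43046721} \approx 5.947 \cdot 10^{-6}$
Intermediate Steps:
$n{\left(x,o \right)} = \left(-2 + x\right) \left(o + x\right)$
$\left(\frac{l{\left(-1 \right)}}{\left(q{\left(n{\left(-5,6 \right)},0 \right)} + 2\right)^{2}}\right)^{4} = \left(- \frac{4}{\left(\sqrt{\left(\left(-5\right)^{2} - 12 - -10 + 6 \left(-5\right)\right)^{2} + 0^{2}} + 2\right)^{2}}\right)^{4} = \left(- \frac{4}{\left(\sqrt{\left(25 - 12 + 10 - 30\right)^{2} + 0} + 2\right)^{2}}\right)^{4} = \left(- \frac{4}{\left(\sqrt{\left(-7\right)^{2} + 0} + 2\right)^{2}}\right)^{4} = \left(- \frac{4}{\left(\sqrt{49 + 0} + 2\right)^{2}}\right)^{4} = \left(- \frac{4}{\left(\sqrt{49} + 2\right)^{2}}\right)^{4} = \left(- \frac{4}{\left(7 + 2\right)^{2}}\right)^{4} = \left(- \frac{4}{9^{2}}\right)^{4} = \left(- \frac{4}{81}\right)^{4} = \frac{256}{43046721}$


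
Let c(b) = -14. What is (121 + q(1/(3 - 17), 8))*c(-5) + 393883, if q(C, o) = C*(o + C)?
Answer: 5490757/14 ≈ 3.9220e+5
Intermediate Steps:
q(C, o) = C*(C + o)
(121 + q(1/(3 - 17), 8))*c(-5) + 393883 = (121 + (1/(3 - 17) + 8)/(3 - 17))*(-14) + 393883 = (121 + (1/(-14) + 8)/(-14))*(-14) + 393883 = (121 - (-1/14 + 8)/14)*(-14) + 393883 = (121 - 1/14*111/14)*(-14) + 393883 = (121 - 111/196)*(-14) + 393883 = (23605/196)*(-14) + 393883 = -23605/14 + 393883 = 5490757/14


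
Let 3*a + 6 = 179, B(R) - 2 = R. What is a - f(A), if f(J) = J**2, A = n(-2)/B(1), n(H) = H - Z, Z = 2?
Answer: 503/9 ≈ 55.889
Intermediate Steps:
B(R) = 2 + R
a = 173/3 (a = -2 + (1/3)*179 = -2 + 179/3 = 173/3 ≈ 57.667)
n(H) = -2 + H (n(H) = H - 1*2 = H - 2 = -2 + H)
A = -4/3 (A = (-2 - 2)/(2 + 1) = -4/3 ≈ -1.3333)
a - f(A) = 173/3 - (-4/3)**2 = 173/3 - 1*16/9 = 173/3 - 16/9 = 503/9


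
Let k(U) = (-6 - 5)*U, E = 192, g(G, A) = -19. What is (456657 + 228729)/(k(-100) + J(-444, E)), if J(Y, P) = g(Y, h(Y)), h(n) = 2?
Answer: 685386/1081 ≈ 634.03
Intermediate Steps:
J(Y, P) = -19
k(U) = -11*U
(456657 + 228729)/(k(-100) + J(-444, E)) = (456657 + 228729)/(-11*(-100) - 19) = 685386/(1100 - 19) = 685386/1081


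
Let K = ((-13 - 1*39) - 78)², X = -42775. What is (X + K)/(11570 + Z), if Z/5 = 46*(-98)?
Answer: 5175/2194 ≈ 2.3587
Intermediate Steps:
Z = -22540 (Z = 5*(46*(-98)) = 5*(-4508) = -22540)
K = 16900 (K = ((-13 - 39) - 78)² = (-52 - 78)² = (-130)² = 16900)
(X + K)/(11570 + Z) = (-42775 + 16900)/(11570 - 22540) = -25875/(-10970) = -25875*(-1/10970) = 5175/2194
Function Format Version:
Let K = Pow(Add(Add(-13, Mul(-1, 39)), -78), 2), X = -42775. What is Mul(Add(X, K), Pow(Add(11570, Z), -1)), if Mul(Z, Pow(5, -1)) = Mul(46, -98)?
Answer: Rational(5175, 2194) ≈ 2.3587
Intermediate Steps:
Z = -22540 (Z = Mul(5, Mul(46, -98)) = Mul(5, -4508) = -22540)
K = 16900 (K = Pow(Add(Add(-13, -39), -78), 2) = Pow(Add(-52, -78), 2) = Pow(-130, 2) = 16900)
Mul(Add(X, K), Pow(Add(11570, Z), -1)) = Mul(Add(-42775, 16900), Pow(Add(11570, -22540), -1)) = Mul(-25875, Pow(-10970, -1)) = Mul(-25875, Rational(-1, 10970)) = Rational(5175, 2194)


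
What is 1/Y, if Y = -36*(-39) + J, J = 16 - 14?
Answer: 1/1406 ≈ 0.00071124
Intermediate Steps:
J = 2
Y = 1406 (Y = -36*(-39) + 2 = 1404 + 2 = 1406)
1/Y = 1/1406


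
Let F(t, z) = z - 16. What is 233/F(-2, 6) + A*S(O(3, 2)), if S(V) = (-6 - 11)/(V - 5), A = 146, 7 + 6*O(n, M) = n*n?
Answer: 35599/70 ≈ 508.56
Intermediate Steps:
F(t, z) = -16 + z
O(n, M) = -7/6 + n²/6 (O(n, M) = -7/6 + (n*n)/6 = -7/6 + n²/6)
S(V) = -17/(-5 + V)
233/F(-2, 6) + A*S(O(3, 2)) = 233/(-16 + 6) + 146*(-17/(-5 + (-7/6 + (⅙)*3²))) = 233/(-10) + 146*(-17/(-5 + (-7/6 + (⅙)*9))) = 233*(-⅒) + 146*(-17/(-5 + (-7/6 + 3/2))) = -233/10 + 146*(-17/(-5 + ⅓)) = -233/10 + 146*(-17/(-14/3)) = -233/10 + 146*(-17*(-3/14)) = -233/10 + 146*(51/14) = -233/10 + 3723/7 = 35599/70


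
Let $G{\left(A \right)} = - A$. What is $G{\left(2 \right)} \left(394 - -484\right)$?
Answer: $-1756$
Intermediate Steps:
$G{\left(2 \right)} \left(394 - -484\right) = \left(-1\right) 2 \left(394 - -484\right) = - 2 \left(394 + 484\right) = \left(-2\right) 878 = -1756$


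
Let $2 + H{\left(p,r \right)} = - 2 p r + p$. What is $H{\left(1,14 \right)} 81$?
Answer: $-2349$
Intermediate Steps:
$H{\left(p,r \right)} = -2 + p - 2 p r$ ($H{\left(p,r \right)} = -2 + \left(- 2 p r + p\right) = -2 - \left(- p + 2 p r\right) = -2 + p - 2 p r$)
$H{\left(1,14 \right)} 81 = \left(-2 + 1 - 2 \cdot 14\right) 81 = \left(-2 + 1 - 28\right) 81 = \left(-29\right) 81 = -2349$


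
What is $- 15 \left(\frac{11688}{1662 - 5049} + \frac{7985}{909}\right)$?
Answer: $- \frac{27368005}{342087} \approx -80.003$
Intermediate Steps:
$- 15 \left(\frac{11688}{1662 - 5049} + \frac{7985}{909}\right) = - 15 \left(\frac{11688}{1662 - 5049} + 7985 \cdot \frac{1}{909}\right) = - 15 \left(\frac{11688}{-3387} + \frac{7985}{909}\right) = - 15 \left(11688 \left(- \frac{1}{3387}\right) + \frac{7985}{909}\right) = - 15 \left(- \frac{3896}{1129} + \frac{7985}{909}\right) = \left(-15\right) \frac{5473601}{1026261} = - \frac{27368005}{342087}$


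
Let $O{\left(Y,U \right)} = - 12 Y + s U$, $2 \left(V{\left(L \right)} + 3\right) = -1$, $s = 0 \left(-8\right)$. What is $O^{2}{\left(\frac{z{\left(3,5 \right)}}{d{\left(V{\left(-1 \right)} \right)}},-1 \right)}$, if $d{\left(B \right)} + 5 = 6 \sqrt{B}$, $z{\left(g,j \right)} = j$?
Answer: $\frac{3600}{\left(5 - 3 i \sqrt{14}\right)^{2}} \approx -15.947 + 17.723 i$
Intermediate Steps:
$s = 0$
$V{\left(L \right)} = - \frac{7}{2}$ ($V{\left(L \right)} = -3 + \frac{1}{2} \left(-1\right) = -3 - \frac{1}{2} = - \frac{7}{2}$)
$d{\left(B \right)} = -5 + 6 \sqrt{B}$
$O{\left(Y,U \right)} = - 12 Y$ ($O{\left(Y,U \right)} = - 12 Y + 0 U = - 12 Y + 0 = - 12 Y$)
$O^{2}{\left(\frac{z{\left(3,5 \right)}}{d{\left(V{\left(-1 \right)} \right)}},-1 \right)} = \left(- 12 \frac{5}{-5 + 6 \sqrt{- \frac{7}{2}}}\right)^{2} = \left(- 12 \frac{5}{-5 + 6 \frac{i \sqrt{14}}{2}}\right)^{2} = \left(- 12 \frac{5}{-5 + 3 i \sqrt{14}}\right)^{2} = \left(- \frac{60}{-5 + 3 i \sqrt{14}}\right)^{2} = \frac{3600}{\left(-5 + 3 i \sqrt{14}\right)^{2}}$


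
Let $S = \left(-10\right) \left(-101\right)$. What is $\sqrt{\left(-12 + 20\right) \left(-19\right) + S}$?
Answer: $\sqrt{858} \approx 29.292$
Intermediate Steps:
$S = 1010$
$\sqrt{\left(-12 + 20\right) \left(-19\right) + S} = \sqrt{\left(-12 + 20\right) \left(-19\right) + 1010} = \sqrt{8 \left(-19\right) + 1010} = \sqrt{-152 + 1010} = \sqrt{858}$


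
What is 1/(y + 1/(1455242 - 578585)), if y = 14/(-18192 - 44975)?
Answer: -55375792719/12210031 ≈ -4535.3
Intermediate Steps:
y = -14/63167 (y = 14/(-63167) = -1/63167*14 = -14/63167 ≈ -0.00022163)
1/(y + 1/(1455242 - 578585)) = 1/(-14/63167 + 1/(1455242 - 578585)) = 1/(-14/63167 + 1/876657) = 1/(-12210031/55375792719) = -55375792719/12210031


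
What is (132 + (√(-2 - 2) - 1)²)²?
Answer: 16625 - 1032*I ≈ 16625.0 - 1032.0*I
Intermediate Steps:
(132 + (√(-2 - 2) - 1)²)² = (132 + (√(-4) - 1)²)² = (132 + (2*I - 1)²)² = (132 + (-1 + 2*I)²)²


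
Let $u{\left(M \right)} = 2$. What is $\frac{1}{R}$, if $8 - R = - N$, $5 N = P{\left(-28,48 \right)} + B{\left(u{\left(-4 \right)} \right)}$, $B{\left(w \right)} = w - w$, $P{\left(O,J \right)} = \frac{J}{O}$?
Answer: $\frac{35}{268} \approx 0.1306$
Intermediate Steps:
$B{\left(w \right)} = 0$
$N = - \frac{12}{35}$ ($N = \frac{\frac{48}{-28} + 0}{5} = \frac{48 \left(- \frac{1}{28}\right) + 0}{5} = \frac{- \frac{12}{7} + 0}{5} = \frac{1}{5} \left(- \frac{12}{7}\right) = - \frac{12}{35} \approx -0.34286$)
$R = \frac{268}{35}$ ($R = 8 - \left(-1\right) \left(- \frac{12}{35}\right) = 8 - \frac{12}{35} = \frac{268}{35} \approx 7.6571$)
$\frac{1}{R} = \frac{1}{\frac{268}{35}} = \frac{35}{268}$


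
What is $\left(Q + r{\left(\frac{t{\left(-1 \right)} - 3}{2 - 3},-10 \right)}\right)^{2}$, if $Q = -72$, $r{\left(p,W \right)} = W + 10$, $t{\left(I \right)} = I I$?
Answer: $5184$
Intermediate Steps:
$t{\left(I \right)} = I^{2}$
$r{\left(p,W \right)} = 10 + W$
$\left(Q + r{\left(\frac{t{\left(-1 \right)} - 3}{2 - 3},-10 \right)}\right)^{2} = \left(-72 + \left(10 - 10\right)\right)^{2} = \left(-72 + 0\right)^{2} = \left(-72\right)^{2} = 5184$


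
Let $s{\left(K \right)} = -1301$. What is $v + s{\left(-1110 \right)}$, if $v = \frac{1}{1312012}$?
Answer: $- \frac{1706927611}{1312012} \approx -1301.0$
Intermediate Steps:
$v = \frac{1}{1312012} \approx 7.6219 \cdot 10^{-7}$
$v + s{\left(-1110 \right)} = \frac{1}{1312012} - 1301 = - \frac{1706927611}{1312012}$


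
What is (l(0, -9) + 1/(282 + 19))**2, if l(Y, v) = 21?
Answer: 39967684/90601 ≈ 441.14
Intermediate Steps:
(l(0, -9) + 1/(282 + 19))**2 = (21 + 1/(282 + 19))**2 = (21 + 1/301)**2 = (6322/301)**2 = 39967684/90601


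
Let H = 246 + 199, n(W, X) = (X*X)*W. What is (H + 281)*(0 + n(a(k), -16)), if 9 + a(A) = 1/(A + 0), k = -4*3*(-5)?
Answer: -8348032/5 ≈ -1.6696e+6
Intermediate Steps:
k = 60 (k = -12*(-5) = 60)
a(A) = -9 + 1/A (a(A) = -9 + 1/(A + 0) = -9 + 1/A)
n(W, X) = W*X² (n(W, X) = X²*W = W*X²)
H = 445
(H + 281)*(0 + n(a(k), -16)) = (445 + 281)*(0 + (-9 + 1/60)*(-16)²) = 726*(0 + (-9 + 1/60)*256) = 726*(0 - 539/60*256) = 726*(0 - 34496/15) = 726*(-34496/15) = -8348032/5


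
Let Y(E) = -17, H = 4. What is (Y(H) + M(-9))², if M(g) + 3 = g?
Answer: 841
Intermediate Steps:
M(g) = -3 + g
(Y(H) + M(-9))² = (-17 + (-3 - 9))² = (-17 - 12)² = (-29)² = 841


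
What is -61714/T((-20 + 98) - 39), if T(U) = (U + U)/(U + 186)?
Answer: -2314275/13 ≈ -1.7802e+5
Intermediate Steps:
T(U) = 2*U/(186 + U) (T(U) = (2*U)/(186 + U) = 2*U/(186 + U))
-61714/T((-20 + 98) - 39) = -61714*(186 + ((-20 + 98) - 39))/(2*((-20 + 98) - 39)) = -61714*(186 + (78 - 39))/(2*(78 - 39)) = -61714/(2*39/(186 + 39)) = -61714/(2*39/225) = -61714/(2*39*(1/225)) = -61714/26/75 = -61714*75/26 = -2314275/13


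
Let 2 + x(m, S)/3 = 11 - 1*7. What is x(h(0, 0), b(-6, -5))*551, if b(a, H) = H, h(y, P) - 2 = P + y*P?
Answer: 3306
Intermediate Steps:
h(y, P) = 2 + P + P*y (h(y, P) = 2 + (P + y*P) = 2 + (P + P*y) = 2 + P + P*y)
x(m, S) = 6 (x(m, S) = -6 + 3*(11 - 1*7) = -6 + 3*(11 - 7) = -6 + 3*4 = -6 + 12 = 6)
x(h(0, 0), b(-6, -5))*551 = 6*551 = 3306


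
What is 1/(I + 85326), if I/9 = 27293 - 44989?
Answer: -1/73938 ≈ -1.3525e-5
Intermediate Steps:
I = -159264 (I = 9*(27293 - 44989) = 9*(-17696) = -159264)
1/(I + 85326) = 1/(-159264 + 85326) = 1/(-73938) = -1/73938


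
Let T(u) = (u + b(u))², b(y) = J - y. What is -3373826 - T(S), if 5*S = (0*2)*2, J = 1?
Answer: -3373827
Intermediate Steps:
S = 0 (S = ((0*2)*2)/5 = (0*2)/5 = (⅕)*0 = 0)
b(y) = 1 - y
T(u) = 1 (T(u) = (u + (1 - u))² = 1² = 1)
-3373826 - T(S) = -3373826 - 1*1 = -3373826 - 1 = -3373827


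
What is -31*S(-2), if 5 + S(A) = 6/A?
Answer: 248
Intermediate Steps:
S(A) = -5 + 6/A
-31*S(-2) = -31*(-5 + 6/(-2)) = -31*(-5 + 6*(-½)) = -31*(-5 - 3) = -31*(-8) = 248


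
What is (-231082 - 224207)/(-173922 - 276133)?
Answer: 455289/450055 ≈ 1.0116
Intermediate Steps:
(-231082 - 224207)/(-173922 - 276133) = -455289/(-450055) = -455289*(-1/450055) = 455289/450055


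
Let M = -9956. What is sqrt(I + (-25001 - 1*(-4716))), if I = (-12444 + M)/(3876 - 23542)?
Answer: 3*I*sqrt(217911522085)/9833 ≈ 142.42*I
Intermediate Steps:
I = 11200/9833 (I = (-12444 - 9956)/(3876 - 23542) = -22400/(-19666) = -22400*(-1/19666) = 11200/9833 ≈ 1.1390)
sqrt(I + (-25001 - 1*(-4716))) = sqrt(11200/9833 + (-25001 - 1*(-4716))) = sqrt(11200/9833 + (-25001 + 4716)) = sqrt(11200/9833 - 20285) = sqrt(-199451205/9833) = 3*I*sqrt(217911522085)/9833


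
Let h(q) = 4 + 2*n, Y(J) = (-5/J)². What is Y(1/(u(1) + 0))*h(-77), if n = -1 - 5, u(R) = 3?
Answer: -1800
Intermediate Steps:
n = -6
Y(J) = 25/J²
h(q) = -8 (h(q) = 4 + 2*(-6) = 4 - 12 = -8)
Y(1/(u(1) + 0))*h(-77) = (25/(1/(3 + 0))²)*(-8) = (25/(1/3)²)*(-8) = (25/3⁻²)*(-8) = (25*9)*(-8) = 225*(-8) = -1800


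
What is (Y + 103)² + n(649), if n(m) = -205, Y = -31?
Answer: 4979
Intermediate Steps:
(Y + 103)² + n(649) = (-31 + 103)² - 205 = 72² - 205 = 5184 - 205 = 4979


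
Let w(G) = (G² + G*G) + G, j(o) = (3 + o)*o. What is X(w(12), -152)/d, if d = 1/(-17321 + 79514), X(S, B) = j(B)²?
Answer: 31900773905472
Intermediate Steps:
j(o) = o*(3 + o)
w(G) = G + 2*G² (w(G) = (G² + G²) + G = 2*G² + G = G + 2*G²)
X(S, B) = B²*(3 + B)² (X(S, B) = (B*(3 + B))² = B²*(3 + B)²)
d = 1/62193 ≈ 1.6079e-5
X(w(12), -152)/d = ((-152)²*(3 - 152)²)/(1/62193) = (23104*(-149)²)*62193 = (23104*22201)*62193 = 512931904*62193 = 31900773905472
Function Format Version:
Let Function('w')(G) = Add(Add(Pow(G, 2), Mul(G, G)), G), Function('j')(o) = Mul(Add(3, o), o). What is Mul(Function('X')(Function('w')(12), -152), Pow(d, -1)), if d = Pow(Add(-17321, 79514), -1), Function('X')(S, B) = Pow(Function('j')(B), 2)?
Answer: 31900773905472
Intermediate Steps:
Function('j')(o) = Mul(o, Add(3, o))
Function('w')(G) = Add(G, Mul(2, Pow(G, 2))) (Function('w')(G) = Add(Add(Pow(G, 2), Pow(G, 2)), G) = Add(Mul(2, Pow(G, 2)), G) = Add(G, Mul(2, Pow(G, 2))))
Function('X')(S, B) = Mul(Pow(B, 2), Pow(Add(3, B), 2)) (Function('X')(S, B) = Pow(Mul(B, Add(3, B)), 2) = Mul(Pow(B, 2), Pow(Add(3, B), 2)))
d = Rational(1, 62193) (d = Pow(62193, -1) = Rational(1, 62193) ≈ 1.6079e-5)
Mul(Function('X')(Function('w')(12), -152), Pow(d, -1)) = Mul(Mul(Pow(-152, 2), Pow(Add(3, -152), 2)), Pow(Rational(1, 62193), -1)) = Mul(Mul(23104, Pow(-149, 2)), 62193) = Mul(Mul(23104, 22201), 62193) = Mul(512931904, 62193) = 31900773905472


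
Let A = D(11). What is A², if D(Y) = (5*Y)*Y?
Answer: 366025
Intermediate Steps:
D(Y) = 5*Y²
A = 605 (A = 5*11² = 5*121 = 605)
A² = 605² = 366025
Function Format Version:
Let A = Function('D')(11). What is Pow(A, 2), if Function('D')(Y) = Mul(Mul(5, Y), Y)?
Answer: 366025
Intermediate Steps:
Function('D')(Y) = Mul(5, Pow(Y, 2))
A = 605 (A = Mul(5, Pow(11, 2)) = Mul(5, 121) = 605)
Pow(A, 2) = Pow(605, 2) = 366025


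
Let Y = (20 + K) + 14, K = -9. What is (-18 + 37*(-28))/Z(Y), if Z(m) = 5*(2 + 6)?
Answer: -527/20 ≈ -26.350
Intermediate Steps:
Y = 25 (Y = (20 - 9) + 14 = 11 + 14 = 25)
Z(m) = 40 (Z(m) = 5*8 = 40)
(-18 + 37*(-28))/Z(Y) = (-18 + 37*(-28))/40 = (-18 - 1036)*(1/40) = -1054*1/40 = -527/20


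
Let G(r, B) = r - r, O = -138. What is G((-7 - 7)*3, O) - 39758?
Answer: -39758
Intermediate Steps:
G(r, B) = 0
G((-7 - 7)*3, O) - 39758 = 0 - 39758 = -39758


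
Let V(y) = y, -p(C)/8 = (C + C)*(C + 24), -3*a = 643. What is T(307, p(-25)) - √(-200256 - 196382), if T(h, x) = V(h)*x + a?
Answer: -369043/3 - 11*I*√3278 ≈ -1.2301e+5 - 629.79*I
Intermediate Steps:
a = -643/3 (a = -⅓*643 = -643/3 ≈ -214.33)
p(C) = -16*C*(24 + C) (p(C) = -8*(C + C)*(C + 24) = -8*2*C*(24 + C) = -16*C*(24 + C))
T(h, x) = -643/3 + h*x (T(h, x) = h*x - 643/3 = -643/3 + h*x)
T(307, p(-25)) - √(-200256 - 196382) = (-643/3 + 307*(-16*(-25)*(24 - 25))) - √(-200256 - 196382) = (-643/3 + 307*(-16*(-25)*(-1))) - √(-396638) = (-643/3 + 307*(-400)) - 11*I*√3278 = (-643/3 - 122800) - 11*I*√3278 = -369043/3 - 11*I*√3278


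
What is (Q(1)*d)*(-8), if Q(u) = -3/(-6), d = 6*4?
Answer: -96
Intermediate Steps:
d = 24
Q(u) = ½ (Q(u) = -3*(-⅙) = ½)
(Q(1)*d)*(-8) = ((½)*24)*(-8) = 12*(-8) = -96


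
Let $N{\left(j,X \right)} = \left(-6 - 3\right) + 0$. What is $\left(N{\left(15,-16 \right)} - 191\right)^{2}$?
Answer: $40000$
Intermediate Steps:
$N{\left(j,X \right)} = -9$ ($N{\left(j,X \right)} = -9 + 0 = -9$)
$\left(N{\left(15,-16 \right)} - 191\right)^{2} = \left(-9 - 191\right)^{2} = \left(-200\right)^{2} = 40000$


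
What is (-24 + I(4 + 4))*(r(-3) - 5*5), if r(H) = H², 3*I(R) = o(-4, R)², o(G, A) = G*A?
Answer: -15232/3 ≈ -5077.3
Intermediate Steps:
o(G, A) = A*G
I(R) = 16*R²/3 (I(R) = (R*(-4))²/3 = (-4*R)²/3 = (16*R²)/3 = 16*R²/3)
(-24 + I(4 + 4))*(r(-3) - 5*5) = (-24 + 16*(4 + 4)²/3)*((-3)² - 5*5) = (-24 + (16/3)*8²)*(9 - 25) = (-24 + (16/3)*64)*(-16) = (-24 + 1024/3)*(-16) = (952/3)*(-16) = -15232/3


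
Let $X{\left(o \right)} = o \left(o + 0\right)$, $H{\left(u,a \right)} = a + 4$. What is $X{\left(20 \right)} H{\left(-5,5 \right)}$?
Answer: $3600$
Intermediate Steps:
$H{\left(u,a \right)} = 4 + a$
$X{\left(o \right)} = o^{2}$ ($X{\left(o \right)} = o o = o^{2}$)
$X{\left(20 \right)} H{\left(-5,5 \right)} = 20^{2} \left(4 + 5\right) = 400 \cdot 9 = 3600$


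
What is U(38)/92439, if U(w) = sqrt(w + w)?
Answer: 2*sqrt(19)/92439 ≈ 9.4309e-5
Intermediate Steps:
U(w) = sqrt(2)*sqrt(w) (U(w) = sqrt(2*w) = sqrt(2)*sqrt(w))
U(38)/92439 = (sqrt(2)*sqrt(38))/92439 = (2*sqrt(19))*(1/92439) = 2*sqrt(19)/92439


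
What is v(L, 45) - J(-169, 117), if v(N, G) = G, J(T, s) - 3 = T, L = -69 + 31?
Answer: 211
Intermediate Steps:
L = -38
J(T, s) = 3 + T
v(L, 45) - J(-169, 117) = 45 - (3 - 169) = 45 - 1*(-166) = 45 + 166 = 211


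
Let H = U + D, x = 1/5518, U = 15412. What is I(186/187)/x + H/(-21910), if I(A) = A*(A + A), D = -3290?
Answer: 4182423003371/383085395 ≈ 10918.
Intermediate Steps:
x = 1/5518 ≈ 0.00018123
I(A) = 2*A**2 (I(A) = A*(2*A) = 2*A**2)
H = 12122 (H = 15412 - 3290 = 12122)
I(186/187)/x + H/(-21910) = (2*(186/187)**2)/(1/5518) + 12122/(-21910) = (2*(186*(1/187))**2)*5518 + 12122*(-1/21910) = (2*(186/187)**2)*5518 - 6061/10955 = (2*(34596/34969))*5518 - 6061/10955 = (69192/34969)*5518 - 6061/10955 = 381801456/34969 - 6061/10955 = 4182423003371/383085395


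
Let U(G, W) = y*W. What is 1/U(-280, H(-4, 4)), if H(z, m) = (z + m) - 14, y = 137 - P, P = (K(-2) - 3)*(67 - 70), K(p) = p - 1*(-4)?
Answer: -1/1876 ≈ -0.00053305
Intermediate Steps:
K(p) = 4 + p (K(p) = p + 4 = 4 + p)
P = 3 (P = ((4 - 2) - 3)*(67 - 70) = (2 - 3)*(-3) = -1*(-3) = 3)
y = 134 (y = 137 - 1*3 = 137 - 3 = 134)
H(z, m) = -14 + m + z (H(z, m) = (m + z) - 14 = -14 + m + z)
U(G, W) = 134*W
1/U(-280, H(-4, 4)) = 1/(134*(-14 + 4 - 4)) = 1/(134*(-14)) = 1/(-1876) = -1/1876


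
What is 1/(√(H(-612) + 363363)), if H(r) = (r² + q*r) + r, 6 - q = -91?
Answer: √677931/677931 ≈ 0.0012145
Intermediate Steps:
q = 97 (q = 6 - 1*(-91) = 6 + 91 = 97)
H(r) = r² + 98*r (H(r) = (r² + 97*r) + r = r² + 98*r)
1/(√(H(-612) + 363363)) = 1/(√(-612*(98 - 612) + 363363)) = 1/(√(-612*(-514) + 363363)) = 1/(√(314568 + 363363)) = 1/(√677931) = √677931/677931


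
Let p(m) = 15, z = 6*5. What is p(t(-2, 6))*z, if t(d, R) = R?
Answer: 450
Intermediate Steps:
z = 30
p(t(-2, 6))*z = 15*30 = 450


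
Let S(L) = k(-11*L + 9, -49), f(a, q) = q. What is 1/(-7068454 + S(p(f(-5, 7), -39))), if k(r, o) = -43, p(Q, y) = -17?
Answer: -1/7068497 ≈ -1.4147e-7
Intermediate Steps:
S(L) = -43
1/(-7068454 + S(p(f(-5, 7), -39))) = 1/(-7068454 - 43) = 1/(-7068497) = -1/7068497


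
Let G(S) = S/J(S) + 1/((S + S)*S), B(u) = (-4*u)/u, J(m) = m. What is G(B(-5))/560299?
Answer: 33/17929568 ≈ 1.8405e-6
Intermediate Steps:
B(u) = -4
G(S) = 1 + 1/(2*S²) (G(S) = S/S + 1/((S + S)*S) = 1 + 1/(((2*S))*S) = 1 + (1/(2*S))/S = 1 + 1/(2*S²))
G(B(-5))/560299 = (1 + (½)/(-4)²)/560299 = (1 + (½)*(1/16))*(1/560299) = (1 + 1/32)*(1/560299) = (33/32)*(1/560299) = 33/17929568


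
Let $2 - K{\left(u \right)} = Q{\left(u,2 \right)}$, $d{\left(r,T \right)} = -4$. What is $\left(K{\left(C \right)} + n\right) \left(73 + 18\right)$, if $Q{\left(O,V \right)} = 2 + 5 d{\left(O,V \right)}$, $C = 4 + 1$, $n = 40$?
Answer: $5460$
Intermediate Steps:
$C = 5$
$Q{\left(O,V \right)} = -18$ ($Q{\left(O,V \right)} = 2 + 5 \left(-4\right) = 2 - 20 = -18$)
$K{\left(u \right)} = 20$ ($K{\left(u \right)} = 2 - -18 = 2 + 18 = 20$)
$\left(K{\left(C \right)} + n\right) \left(73 + 18\right) = \left(20 + 40\right) \left(73 + 18\right) = 60 \cdot 91 = 5460$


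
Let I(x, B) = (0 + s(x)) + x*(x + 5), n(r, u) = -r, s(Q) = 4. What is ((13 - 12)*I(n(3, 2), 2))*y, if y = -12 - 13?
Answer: 50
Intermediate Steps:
y = -25
I(x, B) = 4 + x*(5 + x) (I(x, B) = (0 + 4) + x*(x + 5) = 4 + x*(5 + x))
((13 - 12)*I(n(3, 2), 2))*y = ((13 - 12)*(4 + (-1*3)² + 5*(-1*3)))*(-25) = (1*(4 + (-3)² + 5*(-3)))*(-25) = (1*(4 + 9 - 15))*(-25) = (1*(-2))*(-25) = -2*(-25) = 50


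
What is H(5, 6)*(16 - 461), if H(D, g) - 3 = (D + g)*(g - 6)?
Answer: -1335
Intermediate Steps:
H(D, g) = 3 + (-6 + g)*(D + g) (H(D, g) = 3 + (D + g)*(g - 6) = 3 + (D + g)*(-6 + g) = 3 + (-6 + g)*(D + g))
H(5, 6)*(16 - 461) = (3 + 6**2 - 6*5 - 6*6 + 5*6)*(16 - 461) = (3 + 36 - 30 - 36 + 30)*(-445) = 3*(-445) = -1335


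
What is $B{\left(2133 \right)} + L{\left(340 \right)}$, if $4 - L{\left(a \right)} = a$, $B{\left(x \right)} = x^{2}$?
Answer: $4549353$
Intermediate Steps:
$L{\left(a \right)} = 4 - a$
$B{\left(2133 \right)} + L{\left(340 \right)} = 2133^{2} + \left(4 - 340\right) = 4549689 + \left(4 - 340\right) = 4549689 - 336 = 4549353$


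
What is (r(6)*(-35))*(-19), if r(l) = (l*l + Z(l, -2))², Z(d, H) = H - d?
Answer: 521360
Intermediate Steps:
r(l) = (-2 + l² - l)² (r(l) = (l*l + (-2 - l))² = (l² + (-2 - l))² = (-2 + l² - l)²)
(r(6)*(-35))*(-19) = ((2 + 6 - 1*6²)²*(-35))*(-19) = ((2 + 6 - 1*36)²*(-35))*(-19) = ((2 + 6 - 36)²*(-35))*(-19) = ((-28)²*(-35))*(-19) = (784*(-35))*(-19) = -27440*(-19) = 521360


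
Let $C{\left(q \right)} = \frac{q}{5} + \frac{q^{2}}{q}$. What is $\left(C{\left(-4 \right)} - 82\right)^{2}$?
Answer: $\frac{188356}{25} \approx 7534.2$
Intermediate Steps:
$C{\left(q \right)} = \frac{6 q}{5}$ ($C{\left(q \right)} = q \frac{1}{5} + q = \frac{q}{5} + q = \frac{6 q}{5}$)
$\left(C{\left(-4 \right)} - 82\right)^{2} = \left(\frac{6}{5} \left(-4\right) - 82\right)^{2} = \left(- \frac{24}{5} - 82\right)^{2} = \left(- \frac{434}{5}\right)^{2} = \frac{188356}{25}$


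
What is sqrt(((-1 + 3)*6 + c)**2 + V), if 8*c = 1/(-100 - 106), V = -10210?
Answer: 3*I*sqrt(3037592135)/1648 ≈ 100.33*I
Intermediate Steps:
c = -1/1648 (c = 1/(8*(-100 - 106)) = (1/8)/(-206) = (1/8)*(-1/206) = -1/1648 ≈ -0.00060680)
sqrt(((-1 + 3)*6 + c)**2 + V) = sqrt(((-1 + 3)*6 - 1/1648)**2 - 10210) = sqrt((2*6 - 1/1648)**2 - 10210) = sqrt((12 - 1/1648)**2 - 10210) = sqrt((19775/1648)**2 - 10210) = sqrt(391050625/2715904 - 10210) = sqrt(-27338329215/2715904) = 3*I*sqrt(3037592135)/1648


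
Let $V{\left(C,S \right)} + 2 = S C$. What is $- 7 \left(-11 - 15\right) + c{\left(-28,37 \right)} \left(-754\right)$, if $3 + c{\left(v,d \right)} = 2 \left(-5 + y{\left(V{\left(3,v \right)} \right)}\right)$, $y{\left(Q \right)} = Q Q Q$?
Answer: $959182432$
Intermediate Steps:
$V{\left(C,S \right)} = -2 + C S$ ($V{\left(C,S \right)} = -2 + S C = -2 + C S$)
$y{\left(Q \right)} = Q^{3}$ ($y{\left(Q \right)} = Q^{2} Q = Q^{3}$)
$c{\left(v,d \right)} = -13 + 2 \left(-2 + 3 v\right)^{3}$ ($c{\left(v,d \right)} = -3 + 2 \left(-5 + \left(-2 + 3 v\right)^{3}\right) = -3 + \left(-10 + 2 \left(-2 + 3 v\right)^{3}\right) = -13 + 2 \left(-2 + 3 v\right)^{3}$)
$- 7 \left(-11 - 15\right) + c{\left(-28,37 \right)} \left(-754\right) = - 7 \left(-11 - 15\right) + \left(-13 + 2 \left(-2 + 3 \left(-28\right)\right)^{3}\right) \left(-754\right) = \left(-7\right) \left(-26\right) + \left(-13 + 2 \left(-2 - 84\right)^{3}\right) \left(-754\right) = 182 + \left(-13 + 2 \left(-86\right)^{3}\right) \left(-754\right) = 182 + \left(-13 + 2 \left(-636056\right)\right) \left(-754\right) = 182 + \left(-13 - 1272112\right) \left(-754\right) = 182 - -959182250 = 182 + 959182250 = 959182432$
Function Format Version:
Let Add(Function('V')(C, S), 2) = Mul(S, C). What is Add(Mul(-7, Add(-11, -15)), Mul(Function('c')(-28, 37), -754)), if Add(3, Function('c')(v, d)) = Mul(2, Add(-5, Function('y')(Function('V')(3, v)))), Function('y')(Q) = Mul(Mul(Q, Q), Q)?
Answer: 959182432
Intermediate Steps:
Function('V')(C, S) = Add(-2, Mul(C, S)) (Function('V')(C, S) = Add(-2, Mul(S, C)) = Add(-2, Mul(C, S)))
Function('y')(Q) = Pow(Q, 3) (Function('y')(Q) = Mul(Pow(Q, 2), Q) = Pow(Q, 3))
Function('c')(v, d) = Add(-13, Mul(2, Pow(Add(-2, Mul(3, v)), 3))) (Function('c')(v, d) = Add(-3, Mul(2, Add(-5, Pow(Add(-2, Mul(3, v)), 3)))) = Add(-3, Add(-10, Mul(2, Pow(Add(-2, Mul(3, v)), 3)))) = Add(-13, Mul(2, Pow(Add(-2, Mul(3, v)), 3))))
Add(Mul(-7, Add(-11, -15)), Mul(Function('c')(-28, 37), -754)) = Add(Mul(-7, Add(-11, -15)), Mul(Add(-13, Mul(2, Pow(Add(-2, Mul(3, -28)), 3))), -754)) = Add(Mul(-7, -26), Mul(Add(-13, Mul(2, Pow(Add(-2, -84), 3))), -754)) = Add(182, Mul(Add(-13, Mul(2, Pow(-86, 3))), -754)) = Add(182, Mul(Add(-13, Mul(2, -636056)), -754)) = Add(182, Mul(Add(-13, -1272112), -754)) = Add(182, Mul(-1272125, -754)) = Add(182, 959182250) = 959182432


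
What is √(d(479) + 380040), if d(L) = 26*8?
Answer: 2*√95062 ≈ 616.64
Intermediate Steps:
d(L) = 208
√(d(479) + 380040) = √(208 + 380040) = √380248 = 2*√95062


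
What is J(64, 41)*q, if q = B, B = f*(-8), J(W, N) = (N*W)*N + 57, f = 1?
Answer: -861128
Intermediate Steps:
J(W, N) = 57 + W*N**2 (J(W, N) = W*N**2 + 57 = 57 + W*N**2)
B = -8 (B = 1*(-8) = -8)
q = -8
J(64, 41)*q = (57 + 64*41**2)*(-8) = (57 + 64*1681)*(-8) = (57 + 107584)*(-8) = 107641*(-8) = -861128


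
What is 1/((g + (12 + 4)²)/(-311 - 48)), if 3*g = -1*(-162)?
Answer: -359/310 ≈ -1.1581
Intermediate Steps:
g = 54 (g = (-1*(-162))/3 = (⅓)*162 = 54)
1/((g + (12 + 4)²)/(-311 - 48)) = 1/((54 + (12 + 4)²)/(-311 - 48)) = 1/((54 + 16²)/(-359)) = 1/((54 + 256)*(-1/359)) = 1/(310*(-1/359)) = 1/(-310/359) = -359/310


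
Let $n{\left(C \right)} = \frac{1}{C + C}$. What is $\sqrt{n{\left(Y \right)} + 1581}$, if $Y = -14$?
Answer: $\frac{\sqrt{309869}}{14} \approx 39.761$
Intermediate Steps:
$n{\left(C \right)} = \frac{1}{2 C}$
$\sqrt{n{\left(Y \right)} + 1581} = \sqrt{\frac{1}{2 \left(-14\right)} + 1581} = \sqrt{\frac{1}{2} \left(- \frac{1}{14}\right) + 1581} = \sqrt{- \frac{1}{28} + 1581} = \sqrt{\frac{44267}{28}} = \frac{\sqrt{309869}}{14}$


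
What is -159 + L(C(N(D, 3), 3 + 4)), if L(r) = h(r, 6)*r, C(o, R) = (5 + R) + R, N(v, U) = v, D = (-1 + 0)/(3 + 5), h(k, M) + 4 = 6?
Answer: -121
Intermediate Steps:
h(k, M) = 2 (h(k, M) = -4 + 6 = 2)
D = -1/8 ≈ -0.12500
C(o, R) = 5 + 2*R
L(r) = 2*r
-159 + L(C(N(D, 3), 3 + 4)) = -159 + 2*(5 + 2*(3 + 4)) = -159 + 2*(5 + 2*7) = -159 + 2*(5 + 14) = -159 + 2*19 = -159 + 38 = -121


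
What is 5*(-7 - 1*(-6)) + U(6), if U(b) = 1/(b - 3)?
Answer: -14/3 ≈ -4.6667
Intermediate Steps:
U(b) = 1/(-3 + b)
5*(-7 - 1*(-6)) + U(6) = 5*(-7 - 1*(-6)) + 1/(-3 + 6) = 5*(-7 + 6) + 1/3 = 5*(-1) + ⅓ = -5 + ⅓ = -14/3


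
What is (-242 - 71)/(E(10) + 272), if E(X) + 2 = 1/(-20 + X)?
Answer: -3130/2699 ≈ -1.1597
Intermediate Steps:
E(X) = -2 + 1/(-20 + X)
(-242 - 71)/(E(10) + 272) = (-242 - 71)/((41 - 2*10)/(-20 + 10) + 272) = -313/((41 - 20)/(-10) + 272) = -313/(-1/10*21 + 272) = -313/(-21/10 + 272) = -313/2699/10 = -313*10/2699 = -3130/2699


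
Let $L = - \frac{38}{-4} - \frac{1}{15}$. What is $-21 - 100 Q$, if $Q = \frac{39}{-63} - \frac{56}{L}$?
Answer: $\frac{3771097}{5943} \approx 634.54$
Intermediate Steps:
$L = \frac{283}{30}$ ($L = \left(-38\right) \left(- \frac{1}{4}\right) - \frac{1}{15} = \frac{19}{2} - \frac{1}{15} = \frac{283}{30} \approx 9.4333$)
$Q = - \frac{38959}{5943}$ ($Q = \frac{39}{-63} - \frac{56}{\frac{283}{30}} = 39 \left(- \frac{1}{63}\right) - \frac{1680}{283} = - \frac{13}{21} - \frac{1680}{283} = - \frac{38959}{5943} \approx -6.5554$)
$-21 - 100 Q = -21 - - \frac{3895900}{5943} = -21 + \frac{3895900}{5943} = \frac{3771097}{5943}$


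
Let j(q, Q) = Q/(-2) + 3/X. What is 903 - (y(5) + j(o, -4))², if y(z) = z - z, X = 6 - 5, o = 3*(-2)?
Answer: 878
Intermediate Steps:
o = -6
X = 1
y(z) = 0
j(q, Q) = 3 - Q/2 (j(q, Q) = Q/(-2) + 3/1 = Q*(-½) + 3*1 = -Q/2 + 3 = 3 - Q/2)
903 - (y(5) + j(o, -4))² = 903 - (0 + (3 - ½*(-4)))² = 903 - (0 + (3 + 2))² = 903 - (0 + 5)² = 903 - 1*5² = 903 - 1*25 = 903 - 25 = 878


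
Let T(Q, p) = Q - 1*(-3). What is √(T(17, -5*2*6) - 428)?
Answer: 2*I*√102 ≈ 20.199*I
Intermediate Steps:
T(Q, p) = 3 + Q (T(Q, p) = Q + 3 = 3 + Q)
√(T(17, -5*2*6) - 428) = √((3 + 17) - 428) = √(20 - 428) = √(-408) = 2*I*√102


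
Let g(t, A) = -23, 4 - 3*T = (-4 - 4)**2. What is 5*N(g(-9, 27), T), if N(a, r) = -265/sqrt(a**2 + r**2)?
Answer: -1325*sqrt(929)/929 ≈ -43.472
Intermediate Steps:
T = -20 (T = 4/3 - (-4 - 4)**2/3 = 4/3 - 1/3*(-8)**2 = 4/3 - 1/3*64 = 4/3 - 64/3 = -20)
N(a, r) = -265/sqrt(a**2 + r**2)
5*N(g(-9, 27), T) = 5*(-265/sqrt((-23)**2 + (-20)**2)) = 5*(-265/sqrt(529 + 400)) = 5*(-265*sqrt(929)/929) = -1325*sqrt(929)/929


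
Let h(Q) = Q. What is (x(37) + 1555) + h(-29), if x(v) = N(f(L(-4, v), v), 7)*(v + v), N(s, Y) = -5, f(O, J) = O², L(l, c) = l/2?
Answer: 1156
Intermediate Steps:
L(l, c) = l/2 (L(l, c) = l*(½) = l/2)
x(v) = -10*v (x(v) = -5*(v + v) = -10*v)
(x(37) + 1555) + h(-29) = (-10*37 + 1555) - 29 = (-370 + 1555) - 29 = 1185 - 29 = 1156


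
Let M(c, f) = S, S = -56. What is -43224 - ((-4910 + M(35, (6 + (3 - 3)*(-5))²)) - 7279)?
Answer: -30979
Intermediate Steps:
M(c, f) = -56
-43224 - ((-4910 + M(35, (6 + (3 - 3)*(-5))²)) - 7279) = -43224 - ((-4910 - 56) - 7279) = -43224 - (-4966 - 7279) = -43224 - 1*(-12245) = -43224 + 12245 = -30979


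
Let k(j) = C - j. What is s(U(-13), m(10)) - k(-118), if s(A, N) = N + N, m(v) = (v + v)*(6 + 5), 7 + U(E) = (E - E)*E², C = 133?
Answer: 189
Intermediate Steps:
k(j) = 133 - j
U(E) = -7 (U(E) = -7 + (E - E)*E² = -7 + 0*E² = -7 + 0 = -7)
m(v) = 22*v (m(v) = (2*v)*11 = 22*v)
s(A, N) = 2*N
s(U(-13), m(10)) - k(-118) = 2*(22*10) - (133 - 1*(-118)) = 2*220 - (133 + 118) = 440 - 1*251 = 440 - 251 = 189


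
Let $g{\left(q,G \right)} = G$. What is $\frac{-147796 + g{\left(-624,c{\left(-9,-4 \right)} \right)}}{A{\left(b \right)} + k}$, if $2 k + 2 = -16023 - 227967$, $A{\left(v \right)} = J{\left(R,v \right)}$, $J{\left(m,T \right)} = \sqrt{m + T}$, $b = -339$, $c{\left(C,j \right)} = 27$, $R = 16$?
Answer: $\frac{18027226924}{14883024339} + \frac{147769 i \sqrt{323}}{14883024339} \approx 1.2113 + 0.00017844 i$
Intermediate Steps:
$J{\left(m,T \right)} = \sqrt{T + m}$
$A{\left(v \right)} = \sqrt{16 + v}$ ($A{\left(v \right)} = \sqrt{v + 16} = \sqrt{16 + v}$)
$k = -121996$ ($k = -1 + \frac{-16023 - 227967}{2} = -1 + \frac{1}{2} \left(-243990\right) = -1 - 121995 = -121996$)
$\frac{-147796 + g{\left(-624,c{\left(-9,-4 \right)} \right)}}{A{\left(b \right)} + k} = \frac{-147796 + 27}{\sqrt{16 - 339} - 121996} = - \frac{147769}{\sqrt{-323} - 121996} = - \frac{147769}{i \sqrt{323} - 121996} = - \frac{147769}{-121996 + i \sqrt{323}}$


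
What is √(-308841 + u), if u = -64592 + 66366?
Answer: I*√307067 ≈ 554.14*I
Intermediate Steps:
u = 1774
√(-308841 + u) = √(-308841 + 1774) = √(-307067) = I*√307067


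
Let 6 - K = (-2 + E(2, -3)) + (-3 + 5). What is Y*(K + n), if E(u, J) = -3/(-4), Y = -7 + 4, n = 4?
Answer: -111/4 ≈ -27.750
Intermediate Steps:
Y = -3
E(u, J) = ¾ (E(u, J) = -3*(-¼) = ¾)
K = 21/4 (K = 6 - ((-2 + ¾) + (-3 + 5)) = 6 - (-5/4 + 2) = 6 - 1*¾ = 6 - ¾ = 21/4 ≈ 5.2500)
Y*(K + n) = -3*(21/4 + 4) = -3*37/4 = -111/4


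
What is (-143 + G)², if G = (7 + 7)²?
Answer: 2809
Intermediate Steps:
G = 196 (G = 14² = 196)
(-143 + G)² = (-143 + 196)² = 53² = 2809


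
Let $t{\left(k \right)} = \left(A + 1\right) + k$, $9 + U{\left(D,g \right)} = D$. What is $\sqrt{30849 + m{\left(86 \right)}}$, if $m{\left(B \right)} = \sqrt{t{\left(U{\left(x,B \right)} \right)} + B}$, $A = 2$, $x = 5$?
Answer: $\sqrt{30849 + \sqrt{85}} \approx 175.67$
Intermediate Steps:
$U{\left(D,g \right)} = -9 + D$
$t{\left(k \right)} = 3 + k$ ($t{\left(k \right)} = \left(2 + 1\right) + k = 3 + k$)
$m{\left(B \right)} = \sqrt{-1 + B}$ ($m{\left(B \right)} = \sqrt{\left(3 + \left(-9 + 5\right)\right) + B} = \sqrt{\left(3 - 4\right) + B} = \sqrt{-1 + B}$)
$\sqrt{30849 + m{\left(86 \right)}} = \sqrt{30849 + \sqrt{-1 + 86}} = \sqrt{30849 + \sqrt{85}}$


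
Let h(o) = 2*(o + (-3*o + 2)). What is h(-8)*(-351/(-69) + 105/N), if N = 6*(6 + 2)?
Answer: 24093/92 ≈ 261.88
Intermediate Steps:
N = 48 (N = 6*8 = 48)
h(o) = 4 - 4*o (h(o) = 2*(o + (2 - 3*o)) = 2*(2 - 2*o) = 4 - 4*o)
h(-8)*(-351/(-69) + 105/N) = (4 - 4*(-8))*(-351/(-69) + 105/48) = (4 + 32)*(-351*(-1/69) + 105*(1/48)) = 36*(117/23 + 35/16) = 36*(2677/368) = 24093/92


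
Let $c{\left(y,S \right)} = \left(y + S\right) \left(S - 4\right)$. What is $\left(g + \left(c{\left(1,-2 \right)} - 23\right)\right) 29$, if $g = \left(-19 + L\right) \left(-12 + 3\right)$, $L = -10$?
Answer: $7076$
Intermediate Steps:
$c{\left(y,S \right)} = \left(-4 + S\right) \left(S + y\right)$ ($c{\left(y,S \right)} = \left(S + y\right) \left(-4 + S\right) = \left(-4 + S\right) \left(S + y\right)$)
$g = 261$ ($g = \left(-19 - 10\right) \left(-12 + 3\right) = \left(-29\right) \left(-9\right) = 261$)
$\left(g + \left(c{\left(1,-2 \right)} - 23\right)\right) 29 = \left(261 - 17\right) 29 = 244 \cdot 29 = 7076$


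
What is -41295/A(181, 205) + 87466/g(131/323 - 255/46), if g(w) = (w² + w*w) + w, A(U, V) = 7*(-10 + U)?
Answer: 209985340671541/116608204195 ≈ 1800.8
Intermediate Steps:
A(U, V) = -70 + 7*U
g(w) = w + 2*w² (g(w) = (w² + w²) + w = 2*w² + w = w + 2*w²)
-41295/A(181, 205) + 87466/g(131/323 - 255/46) = -41295/(-70 + 7*181) + 87466/(((131/323 - 255/46)*(1 + 2*(131/323 - 255/46)))) = -41295/(-70 + 1267) + 87466/(((131*(1/323) - 255*1/46)*(1 + 2*(131*(1/323) - 255*1/46)))) = -41295/1197 + 87466/(((131/323 - 255/46)*(1 + 2*(131/323 - 255/46)))) = -41295*1/1197 + 87466/((-76339*(1 + 2*(-76339/14858))/14858)) = -13765/399 + 87466/((-76339*(1 - 76339/7429)/14858)) = -13765/399 + 87466/((-76339/14858*(-68910/7429))) = -13765/399 + 87466/(2630260245/55190041) = -13765/399 + 87466*(55190041/2630260245) = -13765/399 + 4827252126106/2630260245 = 209985340671541/116608204195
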